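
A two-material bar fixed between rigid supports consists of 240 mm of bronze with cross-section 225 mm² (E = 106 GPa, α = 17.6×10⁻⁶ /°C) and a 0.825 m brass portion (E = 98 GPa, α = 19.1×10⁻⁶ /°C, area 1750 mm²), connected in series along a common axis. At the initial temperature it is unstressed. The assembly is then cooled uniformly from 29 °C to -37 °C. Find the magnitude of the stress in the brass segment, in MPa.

σ ≈ 50.7 MPa (tensile)

Free thermal contraction of the whole bar: Σ αᵢΔT Lᵢ = 17.6×10⁻⁶×66×240 + 19.1×10⁻⁶×66×825 = 1.319 mm.
The walls prevent any net length change, so an axial force P (same in every segment) develops. Compatibility: P · Σ Lᵢ/(AᵢEᵢ) = δ_free.
The series flexibility is Σ Lᵢ/(AᵢEᵢ) = 240/(225×106×10³) + 825/(1750×98×10³) = 1.487×10⁻⁵ mm/N.
Hence P = δ_free / Σ(L/AE) = 1.319/1.487×10⁻⁵ = 88.67 kN (tensile).
σ_{brass} = P / A = 88670 / 1750 = 50.67 MPa.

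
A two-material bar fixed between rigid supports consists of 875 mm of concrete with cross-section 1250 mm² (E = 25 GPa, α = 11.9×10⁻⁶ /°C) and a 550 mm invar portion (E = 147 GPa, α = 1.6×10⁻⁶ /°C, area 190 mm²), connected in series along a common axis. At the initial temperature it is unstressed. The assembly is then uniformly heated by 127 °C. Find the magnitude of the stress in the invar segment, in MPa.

σ ≈ 158 MPa (compressive)

Free thermal expansion of the whole bar: Σ αᵢΔT Lᵢ = 11.9×10⁻⁶×127×875 + 1.6×10⁻⁶×127×550 = 1.434 mm.
Since the ends are fixed, an axial force P builds up, equal in every segment, with P · Σ Lᵢ/(AᵢEᵢ) = δ_free.
Σ Lᵢ/(AᵢEᵢ) = 875/(1250×25×10³) + 550/(190×147×10³) = 4.769×10⁻⁵ mm/N.
P = 1.434 / 4.769×10⁻⁵ = 30070 N = 30.07 kN, compressive.
σ_{invar} = P / A = 30070 / 190 = 158.3 MPa.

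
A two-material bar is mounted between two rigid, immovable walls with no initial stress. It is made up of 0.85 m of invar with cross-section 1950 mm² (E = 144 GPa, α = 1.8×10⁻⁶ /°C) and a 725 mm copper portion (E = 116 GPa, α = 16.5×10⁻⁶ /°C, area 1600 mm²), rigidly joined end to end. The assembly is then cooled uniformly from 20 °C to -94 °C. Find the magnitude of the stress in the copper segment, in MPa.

If the supports were absent, the total length change would be Σ αᵢΔT Lᵢ = 1.8×10⁻⁶×114×850 + 16.5×10⁻⁶×114×725 = 1.538 mm.
Since the ends are fixed, an axial force P builds up, equal in every segment, with P · Σ Lᵢ/(AᵢEᵢ) = δ_free.
The series flexibility is Σ Lᵢ/(AᵢEᵢ) = 850/(1950×144×10³) + 725/(1600×116×10³) = 6.933×10⁻⁶ mm/N.
So P = 1.538 / 6.933×10⁻⁶ = 221.8 kN, tensile.
σ_{copper} = P / A = 221800 / 1600 = 138.7 MPa.

σ ≈ 139 MPa (tensile)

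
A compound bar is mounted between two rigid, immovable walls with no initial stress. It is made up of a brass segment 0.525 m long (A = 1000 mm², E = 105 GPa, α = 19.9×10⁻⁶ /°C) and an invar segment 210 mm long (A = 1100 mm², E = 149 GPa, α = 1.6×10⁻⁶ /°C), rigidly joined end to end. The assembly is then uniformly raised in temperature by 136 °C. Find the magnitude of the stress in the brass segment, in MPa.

With the walls removed the bar would change length by δ_free = Σ αᵢΔT Lᵢ = 19.9×10⁻⁶×136×525 + 1.6×10⁻⁶×136×210 = 1.467 mm.
The rigid supports impose zero overall length change; the single axial force P common to all segments must satisfy P Σ Lᵢ/(AᵢEᵢ) = δ_free.
The series flexibility is Σ Lᵢ/(AᵢEᵢ) = 525/(1000×105×10³) + 210/(1100×149×10³) = 6.281×10⁻⁶ mm/N.
Hence P = δ_free / Σ(L/AE) = 1.467/6.281×10⁻⁶ = 233.5 kN (compressive).
σ_{brass} = P / A = 233500 / 1000 = 233.5 MPa.

σ ≈ 233 MPa (compressive)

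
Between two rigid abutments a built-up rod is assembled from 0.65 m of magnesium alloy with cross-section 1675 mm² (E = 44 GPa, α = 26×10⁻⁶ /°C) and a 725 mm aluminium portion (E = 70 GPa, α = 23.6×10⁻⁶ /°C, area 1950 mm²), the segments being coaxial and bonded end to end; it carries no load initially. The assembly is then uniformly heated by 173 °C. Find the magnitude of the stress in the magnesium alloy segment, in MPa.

σ ≈ 249 MPa (compressive)

If the supports were absent, the total length change would be Σ αᵢΔT Lᵢ = 26×10⁻⁶×173×650 + 23.6×10⁻⁶×173×725 = 5.884 mm.
The walls prevent any net length change, so an axial force P (same in every segment) develops. Compatibility: P · Σ Lᵢ/(AᵢEᵢ) = δ_free.
The series flexibility is Σ Lᵢ/(AᵢEᵢ) = 650/(1675×44×10³) + 725/(1950×70×10³) = 1.413×10⁻⁵ mm/N.
P = 5.884 / 1.413×10⁻⁵ = 416400 N = 416.4 kN, compressive.
σ_{magnesium alloy} = P / A = 416400 / 1675 = 248.6 MPa.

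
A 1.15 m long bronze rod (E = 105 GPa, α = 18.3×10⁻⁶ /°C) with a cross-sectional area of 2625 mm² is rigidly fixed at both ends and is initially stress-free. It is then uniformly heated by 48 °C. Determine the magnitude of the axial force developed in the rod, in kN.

With zero net strain, σ = E·αΔT = 105 GPa × 18.3×10⁻⁶ × 48 = 92.23 MPa.
Axial force P = σA = 92.23 × 2625 = 242100 N = 242.1 kN, compressive.

P ≈ 242 kN (compressive)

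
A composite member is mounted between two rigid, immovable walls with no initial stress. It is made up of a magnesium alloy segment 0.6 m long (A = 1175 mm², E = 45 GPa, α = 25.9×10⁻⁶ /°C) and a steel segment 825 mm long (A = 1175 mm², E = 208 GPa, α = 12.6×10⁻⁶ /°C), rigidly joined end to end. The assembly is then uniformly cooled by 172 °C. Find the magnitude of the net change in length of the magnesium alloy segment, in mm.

Free thermal contraction of the whole bar: Σ αᵢΔT Lᵢ = 25.9×10⁻⁶×172×600 + 12.6×10⁻⁶×172×825 = 4.461 mm.
The walls prevent any net length change, so an axial force P (same in every segment) develops. Compatibility: P · Σ Lᵢ/(AᵢEᵢ) = δ_free.
The series flexibility is Σ Lᵢ/(AᵢEᵢ) = 600/(1175×45×10³) + 825/(1175×208×10³) = 1.472×10⁻⁵ mm/N.
So P = 4.461 / 1.472×10⁻⁵ = 303 kN, tensile.
For the magnesium alloy segment, free thermal change = 25.9×10⁻⁶×172×600 = 2.673 mm and elastic change from P = 303000×600/(1175×45×10³) = 3.438 mm; these oppose, so the net change is 0.765 mm (segment lengthens).

|ΔL| ≈ 0.765 mm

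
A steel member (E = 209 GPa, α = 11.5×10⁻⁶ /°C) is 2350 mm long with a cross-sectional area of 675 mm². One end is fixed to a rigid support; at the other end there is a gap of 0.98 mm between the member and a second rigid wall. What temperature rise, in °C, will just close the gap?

The gap closes when αΔT L = 0.98 mm, since the member is still unstressed at that instant.
ΔT = 0.98 / (11.5×10⁻⁶ × 2350) = 36.26 °C.

ΔT ≈ 36.3 °C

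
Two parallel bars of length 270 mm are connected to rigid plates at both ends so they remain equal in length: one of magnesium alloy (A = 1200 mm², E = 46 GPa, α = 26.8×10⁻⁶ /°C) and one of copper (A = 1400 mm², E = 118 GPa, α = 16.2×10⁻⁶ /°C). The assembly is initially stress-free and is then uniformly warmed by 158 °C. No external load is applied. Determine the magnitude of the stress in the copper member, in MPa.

Both members must finish at the same length. With the larger α, the magnesium alloy tends to over-expand; the plates restrain it, putting the magnesium alloy in compression and the copper in tension. With no external load the two internal forces are equal and opposite, magnitude P.
Compatibility of the two members (thermal + elastic change equal): (α₁ − α₂)ΔT = P·[1/(A₁E₁) + 1/(A₂E₂)].
|α₁ − α₂|·ΔT = 10.6×10⁻⁶ × 158 = 0.001675.
1/(A₁E₁) + 1/(A₂E₂) = 1/(1200×46×10³) + 1/(1400×118×10³) = 2.417×10⁻⁸ N⁻¹.
P = 0.001675 / 2.417×10⁻⁸ = 69290 N = 69.29 kN.
σ_{copper} = P/A₂ = 69290/1400 = 49.5 MPa, tensile.

σ ≈ 49.5 MPa (tensile)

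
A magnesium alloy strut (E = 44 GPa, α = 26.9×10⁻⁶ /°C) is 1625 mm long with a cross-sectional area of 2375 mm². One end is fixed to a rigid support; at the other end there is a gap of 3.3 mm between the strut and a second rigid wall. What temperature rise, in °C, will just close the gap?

ΔT ≈ 75.5 °C

Contact occurs when the free expansion equals the gap: αΔT L = 3.3 mm.
ΔT = 3.3 / (26.9×10⁻⁶ × 1625) = 75.49 °C.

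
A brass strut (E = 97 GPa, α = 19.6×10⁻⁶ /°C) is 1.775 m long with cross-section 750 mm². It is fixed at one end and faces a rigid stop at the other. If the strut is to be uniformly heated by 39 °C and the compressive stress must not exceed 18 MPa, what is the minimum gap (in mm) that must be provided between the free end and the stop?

With no wall the strut would lengthen by αΔT L = 19.6×10⁻⁶ × 39 × 1775 = 1.357 mm.
At the allowable stress the elastic shortening the wall may impose is σL/E = 18 × 1775 / (97×10³) = 0.3294 mm.
So the gap has to take up the difference, g_min = δ_free − σL/E = 1.357 − 0.3294 = 1.027 mm.

g ≈ 1.03 mm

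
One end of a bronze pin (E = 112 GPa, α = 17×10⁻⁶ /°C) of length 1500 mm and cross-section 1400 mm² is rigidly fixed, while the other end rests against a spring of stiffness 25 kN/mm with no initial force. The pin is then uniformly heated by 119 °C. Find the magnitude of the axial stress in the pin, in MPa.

σ ≈ 43.7 MPa (compressive)

Free thermal expansion: δ_free = αΔT L = 17×10⁻⁶ × 119 × 1500 = 3.034 mm.
With a force P in the spring, the elastic change of the pin is PL/(AE) and that of the spring is P/k; compatibility requires their sum to equal δ_free.
So P = δ_free / [L/(AE) + 1/k] = 3.034 / [ 1500/(1400×112×10³) + 1/(25×10³) ].
P = 3.034 / 4.957×10⁻⁵ = 61220 N.
σ = P/A = 61220/1400 = 43.73 MPa.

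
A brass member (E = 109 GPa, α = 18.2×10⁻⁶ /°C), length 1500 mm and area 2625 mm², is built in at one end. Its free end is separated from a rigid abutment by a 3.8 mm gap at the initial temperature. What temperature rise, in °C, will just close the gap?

The gap closes when αΔT L = 3.8 mm, since the member is still unstressed at that instant.
So ΔT = g/(αL) = 3.8/(18.2×10⁻⁶ × 1500) = 139.2 °C.

ΔT ≈ 139 °C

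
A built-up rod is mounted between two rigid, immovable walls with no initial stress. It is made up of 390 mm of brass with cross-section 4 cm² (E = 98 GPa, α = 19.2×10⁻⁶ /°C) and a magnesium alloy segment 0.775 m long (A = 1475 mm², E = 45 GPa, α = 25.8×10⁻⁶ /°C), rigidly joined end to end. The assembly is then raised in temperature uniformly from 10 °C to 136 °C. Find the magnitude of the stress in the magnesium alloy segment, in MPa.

σ ≈ 109 MPa (compressive)

With the walls removed the bar would change length by δ_free = Σ αᵢΔT Lᵢ = 19.2×10⁻⁶×126×390 + 25.8×10⁻⁶×126×775 = 3.463 mm.
The rigid supports impose zero overall length change; the single axial force P common to all segments must satisfy P Σ Lᵢ/(AᵢEᵢ) = δ_free.
The series flexibility is Σ Lᵢ/(AᵢEᵢ) = 390/(400×98×10³) + 775/(1475×45×10³) = 2.163×10⁻⁵ mm/N.
P = 3.463 / 2.163×10⁻⁵ = 160100 N = 160.1 kN, compressive.
σ_{magnesium alloy} = P / A = 160100 / 1475 = 108.6 MPa.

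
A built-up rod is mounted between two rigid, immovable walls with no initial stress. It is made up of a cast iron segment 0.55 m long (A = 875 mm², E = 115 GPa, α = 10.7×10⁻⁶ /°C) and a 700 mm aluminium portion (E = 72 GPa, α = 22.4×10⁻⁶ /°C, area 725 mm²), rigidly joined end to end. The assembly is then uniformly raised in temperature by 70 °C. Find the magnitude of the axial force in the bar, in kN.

P ≈ 80 kN (compressive)

With the walls removed the bar would change length by δ_free = Σ αᵢΔT Lᵢ = 10.7×10⁻⁶×70×550 + 22.4×10⁻⁶×70×700 = 1.51 mm.
The walls prevent any net length change, so an axial force P (same in every segment) develops. Compatibility: P · Σ Lᵢ/(AᵢEᵢ) = δ_free.
The series flexibility is Σ Lᵢ/(AᵢEᵢ) = 550/(875×115×10³) + 700/(725×72×10³) = 1.888×10⁻⁵ mm/N.
P = 1.51 / 1.888×10⁻⁵ = 79970 N = 79.97 kN, compressive.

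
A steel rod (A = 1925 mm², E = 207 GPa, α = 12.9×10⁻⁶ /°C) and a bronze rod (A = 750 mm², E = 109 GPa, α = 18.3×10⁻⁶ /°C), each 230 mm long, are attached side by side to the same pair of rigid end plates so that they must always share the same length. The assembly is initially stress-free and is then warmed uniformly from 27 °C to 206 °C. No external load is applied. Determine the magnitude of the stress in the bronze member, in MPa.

σ ≈ 87.4 MPa (compressive)

Both members must finish at the same length. With the larger α, the bronze tends to over-expand; the plates restrain it, putting the bronze in compression and the steel in tension. With no external load the two internal forces are equal and opposite, magnitude P.
Setting the final lengths equal and cancelling L: (α₁ − α₂)ΔT = P/(A₁E₁) + P/(A₂E₂).
|α₁ − α₂|·ΔT = 5.4×10⁻⁶ × 179 = 0.0009666.
1/(A₁E₁) + 1/(A₂E₂) = 1/(1925×207×10³) + 1/(750×109×10³) = 1.474×10⁻⁸ N⁻¹.
P = 0.0009666 / 1.474×10⁻⁸ = 65570 N = 65.57 kN.
σ_{bronze} = P/A₂ = 65570/750 = 87.42 MPa, compressive.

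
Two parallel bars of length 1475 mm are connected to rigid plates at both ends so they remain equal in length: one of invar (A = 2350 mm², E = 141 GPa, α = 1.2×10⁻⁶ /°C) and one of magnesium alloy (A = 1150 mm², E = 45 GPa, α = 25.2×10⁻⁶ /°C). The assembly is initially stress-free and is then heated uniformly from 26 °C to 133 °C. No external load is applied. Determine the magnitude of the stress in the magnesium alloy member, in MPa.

Equilibrium of a rigid end plate with no external load gives equal and opposite internal forces ±P in the two members. Since α_{magnesium alloy} > α_{invar}, heating drives the magnesium alloy into compression and the invar into tension.
Compatibility of the two members (thermal + elastic change equal): (α₁ − α₂)ΔT = P·[1/(A₁E₁) + 1/(A₂E₂)].
|α₁ − α₂|·ΔT = 24×10⁻⁶ × 107 = 0.002568.
1/(A₁E₁) + 1/(A₂E₂) = 1/(2350×141×10³) + 1/(1150×45×10³) = 2.234×10⁻⁸ N⁻¹.
So P = 0.002568 / 2.234×10⁻⁸ = 114.9 kN.
σ_{magnesium alloy} = P/A₂ = 114900/1150 = 99.95 MPa, compressive.

σ ≈ 99.9 MPa (compressive)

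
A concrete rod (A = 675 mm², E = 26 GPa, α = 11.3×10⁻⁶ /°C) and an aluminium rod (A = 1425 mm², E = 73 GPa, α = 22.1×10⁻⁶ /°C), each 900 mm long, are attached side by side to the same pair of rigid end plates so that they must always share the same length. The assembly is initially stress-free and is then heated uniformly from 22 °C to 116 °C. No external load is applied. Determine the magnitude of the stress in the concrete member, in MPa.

Both members must finish at the same length. With the larger α, the aluminium tends to over-expand; the plates restrain it, putting the aluminium in compression and the concrete in tension. With no external load the two internal forces are equal and opposite, magnitude P.
Equating the net (thermal + elastic) strains gives |α₁ − α₂|·ΔT = P·[1/(A₁E₁) + 1/(A₂E₂)].
|α₁ − α₂|·ΔT = 10.8×10⁻⁶ × 94 = 0.001015.
1/(A₁E₁) + 1/(A₂E₂) = 1/(675×26×10³) + 1/(1425×73×10³) = 6.659×10⁻⁸ N⁻¹.
P = 0.001015 / 6.659×10⁻⁸ = 15240 N = 15.24 kN.
σ_{concrete} = P/A₁ = 15240/675 = 22.58 MPa, tensile.

σ ≈ 22.6 MPa (tensile)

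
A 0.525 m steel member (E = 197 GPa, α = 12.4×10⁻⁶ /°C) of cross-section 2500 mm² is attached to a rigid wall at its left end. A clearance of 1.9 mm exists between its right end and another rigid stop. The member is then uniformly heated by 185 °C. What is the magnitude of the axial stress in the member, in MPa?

σ ≈ 0 MPa

If the wall were absent the member would grow by αΔT L = 12.4×10⁻⁶ × 185 × 525 = 1.204 mm.
Since δ_free = 1.2 mm is less than the 1.9 mm gap, the member never touches the wall. No axial force develops.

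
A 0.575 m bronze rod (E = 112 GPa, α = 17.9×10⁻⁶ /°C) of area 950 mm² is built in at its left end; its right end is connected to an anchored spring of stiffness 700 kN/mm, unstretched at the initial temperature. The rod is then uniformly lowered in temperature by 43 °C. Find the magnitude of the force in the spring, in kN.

Free thermal contraction: δ_free = αΔT L = 17.9×10⁻⁶ × 43 × 575 = 0.4426 mm.
Let P be the tensile force in the spring. The rod extends elastically by PL/(AE) and the spring stretches by P/k; together these equal δ_free.
P [ L/(AE) + 1/k ] = δ_free → P [ 575/(950×112×10³) + 1/(700×10³) ] = 0.4426.
P = 0.4426 / 6.833×10⁻⁶ = 64770 N.

P ≈ 64.8 kN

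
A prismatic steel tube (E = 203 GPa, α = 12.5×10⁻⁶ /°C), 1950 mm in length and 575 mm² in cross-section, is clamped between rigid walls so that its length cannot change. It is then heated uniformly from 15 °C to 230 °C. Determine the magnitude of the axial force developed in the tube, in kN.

P ≈ 314 kN (compressive)

Full restraint means ε = 0, so the stress is σ = EαΔT = 203×10³ × 12.5×10⁻⁶ × 215 = 545.6 MPa.
Axial force P = σA = 545.6 × 575 = 313700 N = 313.7 kN, compressive.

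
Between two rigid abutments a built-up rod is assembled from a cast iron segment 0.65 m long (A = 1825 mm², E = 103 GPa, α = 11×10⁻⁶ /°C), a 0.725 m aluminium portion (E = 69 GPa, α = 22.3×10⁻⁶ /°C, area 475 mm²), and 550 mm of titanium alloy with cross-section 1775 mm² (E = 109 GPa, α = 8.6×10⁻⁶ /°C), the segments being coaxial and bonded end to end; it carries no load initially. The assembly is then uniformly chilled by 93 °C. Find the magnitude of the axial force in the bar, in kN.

P ≈ 91.8 kN (tensile)

With the walls removed the bar would change length by δ_free = Σ αᵢΔT Lᵢ = 11×10⁻⁶×93×650 + 22.3×10⁻⁶×93×725 + 8.6×10⁻⁶×93×550 = 2.608 mm.
The rigid supports impose zero overall length change; the single axial force P common to all segments must satisfy P Σ Lᵢ/(AᵢEᵢ) = δ_free.
Σ Lᵢ/(AᵢEᵢ) = 650/(1825×103×10³) + 725/(475×69×10³) + 550/(1775×109×10³) = 2.842×10⁻⁵ mm/N.
Hence P = δ_free / Σ(L/AE) = 2.608/2.842×10⁻⁵ = 91.78 kN (tensile).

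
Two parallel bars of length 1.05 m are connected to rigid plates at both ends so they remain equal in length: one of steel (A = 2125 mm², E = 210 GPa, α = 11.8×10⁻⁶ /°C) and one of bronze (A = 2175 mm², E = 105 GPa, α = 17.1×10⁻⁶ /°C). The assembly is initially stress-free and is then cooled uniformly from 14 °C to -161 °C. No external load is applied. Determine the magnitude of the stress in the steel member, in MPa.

Both members must finish at the same length. With the larger α, the bronze tends to over-contract; the plates restrain it, putting the bronze in tension and the steel in compression. With no external load the two internal forces are equal and opposite, magnitude P.
Compatibility of the two members (thermal + elastic change equal): (α₁ − α₂)ΔT = P·[1/(A₁E₁) + 1/(A₂E₂)].
|α₁ − α₂|·ΔT = 5.3×10⁻⁶ × 175 = 0.0009275.
1/(A₁E₁) + 1/(A₂E₂) = 1/(2125×210×10³) + 1/(2175×105×10³) = 6.62×10⁻⁹ N⁻¹.
So P = 0.0009275 / 6.62×10⁻⁹ = 140.1 kN.
σ_{steel} = P/A₁ = 140100/2125 = 65.94 MPa, compressive.

σ ≈ 65.9 MPa (compressive)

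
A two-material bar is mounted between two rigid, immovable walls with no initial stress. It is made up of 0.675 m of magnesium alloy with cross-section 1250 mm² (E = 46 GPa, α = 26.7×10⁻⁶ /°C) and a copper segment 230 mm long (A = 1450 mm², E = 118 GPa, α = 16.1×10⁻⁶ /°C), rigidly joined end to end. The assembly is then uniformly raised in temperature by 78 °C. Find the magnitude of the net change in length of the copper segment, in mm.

With the walls removed the bar would change length by δ_free = Σ αᵢΔT Lᵢ = 26.7×10⁻⁶×78×675 + 16.1×10⁻⁶×78×230 = 1.695 mm.
The walls prevent any net length change, so an axial force P (same in every segment) develops. Compatibility: P · Σ Lᵢ/(AᵢEᵢ) = δ_free.
Σ Lᵢ/(AᵢEᵢ) = 675/(1250×46×10³) + 230/(1450×118×10³) = 1.308×10⁻⁵ mm/N.
Hence P = δ_free / Σ(L/AE) = 1.695/1.308×10⁻⁵ = 129.5 kN (compressive).
For the copper segment, free thermal change = 16.1×10⁻⁶×78×230 = 0.2888 mm and elastic change from P = 129500×230/(1450×118×10³) = 0.1741 mm; these oppose, so the net change is 0.115 mm (segment lengthens).

|ΔL| ≈ 0.115 mm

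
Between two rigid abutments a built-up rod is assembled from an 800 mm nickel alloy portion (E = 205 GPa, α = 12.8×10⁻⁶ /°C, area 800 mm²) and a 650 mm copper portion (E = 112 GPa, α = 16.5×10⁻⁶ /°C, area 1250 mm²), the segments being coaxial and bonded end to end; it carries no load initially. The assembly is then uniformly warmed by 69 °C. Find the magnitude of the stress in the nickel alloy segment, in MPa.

σ ≈ 190 MPa (compressive)

Free thermal expansion of the whole bar: Σ αᵢΔT Lᵢ = 12.8×10⁻⁶×69×800 + 16.5×10⁻⁶×69×650 = 1.447 mm.
The walls prevent any net length change, so an axial force P (same in every segment) develops. Compatibility: P · Σ Lᵢ/(AᵢEᵢ) = δ_free.
Σ Lᵢ/(AᵢEᵢ) = 800/(800×205×10³) + 650/(1250×112×10³) = 9.521×10⁻⁶ mm/N.
P = 1.447 / 9.521×10⁻⁶ = 151900 N = 151.9 kN, compressive.
σ_{nickel alloy} = P / A = 151900 / 800 = 189.9 MPa.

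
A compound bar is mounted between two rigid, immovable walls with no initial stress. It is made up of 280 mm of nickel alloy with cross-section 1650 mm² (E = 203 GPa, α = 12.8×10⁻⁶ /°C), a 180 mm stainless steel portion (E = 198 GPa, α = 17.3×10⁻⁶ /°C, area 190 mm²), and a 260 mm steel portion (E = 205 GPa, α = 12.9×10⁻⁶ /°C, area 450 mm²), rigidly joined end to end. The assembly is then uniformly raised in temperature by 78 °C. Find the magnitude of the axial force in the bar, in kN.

With the walls removed the bar would change length by δ_free = Σ αᵢΔT Lᵢ = 12.8×10⁻⁶×78×280 + 17.3×10⁻⁶×78×180 + 12.9×10⁻⁶×78×260 = 0.7841 mm.
The walls prevent any net length change, so an axial force P (same in every segment) develops. Compatibility: P · Σ Lᵢ/(AᵢEᵢ) = δ_free.
Σ Lᵢ/(AᵢEᵢ) = 280/(1650×203×10³) + 180/(190×198×10³) + 260/(450×205×10³) = 8.439×10⁻⁶ mm/N.
So P = 0.7841 / 8.439×10⁻⁶ = 92.91 kN, compressive.

P ≈ 92.9 kN (compressive)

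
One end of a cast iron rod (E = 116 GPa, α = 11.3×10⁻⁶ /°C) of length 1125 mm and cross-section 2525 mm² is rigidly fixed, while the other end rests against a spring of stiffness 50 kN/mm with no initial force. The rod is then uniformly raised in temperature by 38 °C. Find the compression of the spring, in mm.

Free thermal expansion: δ_free = αΔT L = 11.3×10⁻⁶ × 38 × 1125 = 0.4831 mm.
With a force P in the spring, the elastic change of the rod is PL/(AE) and that of the spring is P/k; compatibility requires their sum to equal δ_free.
P [ L/(AE) + 1/k ] = δ_free → P [ 1125/(2525×116×10³) + 1/(50×10³) ] = 0.4831.
P = 0.4831 / 2.384×10⁻⁵ = 20260 N.
Spring compression = P/k = 20260/(50×10³) = 0.4052 mm.

δ ≈ 0.405 mm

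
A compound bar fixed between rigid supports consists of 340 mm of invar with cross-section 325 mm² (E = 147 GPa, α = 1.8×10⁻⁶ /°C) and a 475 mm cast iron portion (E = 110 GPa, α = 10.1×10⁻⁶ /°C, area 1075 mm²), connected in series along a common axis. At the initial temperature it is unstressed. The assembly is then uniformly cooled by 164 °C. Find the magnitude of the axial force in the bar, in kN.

If the supports were absent, the total length change would be Σ αᵢΔT Lᵢ = 1.8×10⁻⁶×164×340 + 10.1×10⁻⁶×164×475 = 0.8872 mm.
The walls prevent any net length change, so an axial force P (same in every segment) develops. Compatibility: P · Σ Lᵢ/(AᵢEᵢ) = δ_free.
Σ Lᵢ/(AᵢEᵢ) = 340/(325×147×10³) + 475/(1075×110×10³) = 1.113×10⁻⁵ mm/N.
P = 0.8872 / 1.113×10⁻⁵ = 79680 N = 79.68 kN, tensile.

P ≈ 79.7 kN (tensile)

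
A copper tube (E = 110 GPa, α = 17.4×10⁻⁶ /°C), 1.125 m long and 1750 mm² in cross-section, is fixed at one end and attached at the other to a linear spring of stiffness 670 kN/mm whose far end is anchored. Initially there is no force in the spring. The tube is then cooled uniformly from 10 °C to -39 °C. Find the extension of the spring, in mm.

Free thermal contraction: δ_free = αΔT L = 17.4×10⁻⁶ × 49 × 1125 = 0.9592 mm.
Let P be the tensile force in the spring. The tube extends elastically by PL/(AE) and the spring stretches by P/k; together these equal δ_free.
So P = δ_free / [L/(AE) + 1/k] = 0.9592 / [ 1125/(1750×110×10³) + 1/(670×10³) ].
P = 0.9592 / 7.337×10⁻⁶ = 130700 N.
Spring extension = P/k = 130700/(670×10³) = 0.1951 mm.

δ ≈ 0.195 mm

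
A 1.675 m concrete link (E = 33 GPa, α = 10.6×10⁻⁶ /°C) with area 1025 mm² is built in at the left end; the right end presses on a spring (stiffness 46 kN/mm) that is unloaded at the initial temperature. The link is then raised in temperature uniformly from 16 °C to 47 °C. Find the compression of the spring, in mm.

δ ≈ 0.168 mm

Free thermal expansion: δ_free = αΔT L = 10.6×10⁻⁶ × 31 × 1675 = 0.5504 mm.
Let P be the compressive force at the spring. The link shortens elastically by PL/(AE) and the spring compresses by P/k; together these equal δ_free.
P [ L/(AE) + 1/k ] = δ_free → P [ 1675/(1025×33×10³) + 1/(46×10³) ] = 0.5504.
P = 0.5504 / 7.126×10⁻⁵ = 7724 N.
Spring compression = P/k = 7724/(46×10³) = 0.1679 mm.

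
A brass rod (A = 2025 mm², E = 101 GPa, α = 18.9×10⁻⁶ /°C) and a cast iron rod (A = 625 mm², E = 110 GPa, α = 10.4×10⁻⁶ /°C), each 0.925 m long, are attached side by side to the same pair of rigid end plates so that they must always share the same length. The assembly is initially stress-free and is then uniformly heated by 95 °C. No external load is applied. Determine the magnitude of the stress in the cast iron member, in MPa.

σ ≈ 66.5 MPa (tensile)

Equilibrium of a rigid end plate with no external load gives equal and opposite internal forces ±P in the two members. Since α_{brass} > α_{cast iron}, heating drives the brass into compression and the cast iron into tension.
Setting the final lengths equal and cancelling L: (α₁ − α₂)ΔT = P/(A₁E₁) + P/(A₂E₂).
|α₁ − α₂|·ΔT = 8.5×10⁻⁶ × 95 = 0.0008075.
1/(A₁E₁) + 1/(A₂E₂) = 1/(2025×101×10³) + 1/(625×110×10³) = 1.943×10⁻⁸ N⁻¹.
P = 0.0008075 / 1.943×10⁻⁸ = 41550 N = 41.55 kN.
σ_{cast iron} = P/A₂ = 41550/625 = 66.48 MPa, tensile.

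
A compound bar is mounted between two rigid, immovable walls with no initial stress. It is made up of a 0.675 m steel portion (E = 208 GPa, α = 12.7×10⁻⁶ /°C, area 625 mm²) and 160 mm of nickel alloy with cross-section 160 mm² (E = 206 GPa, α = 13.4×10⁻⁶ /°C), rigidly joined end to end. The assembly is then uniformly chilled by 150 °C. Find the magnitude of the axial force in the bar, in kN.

If the supports were absent, the total length change would be Σ αᵢΔT Lᵢ = 12.7×10⁻⁶×150×675 + 13.4×10⁻⁶×150×160 = 1.607 mm.
The walls prevent any net length change, so an axial force P (same in every segment) develops. Compatibility: P · Σ Lᵢ/(AᵢEᵢ) = δ_free.
The series flexibility is Σ Lᵢ/(AᵢEᵢ) = 675/(625×208×10³) + 160/(160×206×10³) = 1.005×10⁻⁵ mm/N.
Hence P = δ_free / Σ(L/AE) = 1.607/1.005×10⁻⁵ = 160 kN (tensile).

P ≈ 160 kN (tensile)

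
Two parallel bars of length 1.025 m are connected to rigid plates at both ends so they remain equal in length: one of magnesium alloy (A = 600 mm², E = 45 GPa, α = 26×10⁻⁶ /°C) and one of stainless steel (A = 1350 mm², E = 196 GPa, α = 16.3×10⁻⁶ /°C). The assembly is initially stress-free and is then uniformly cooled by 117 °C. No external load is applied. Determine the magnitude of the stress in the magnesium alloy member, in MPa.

The magnesium alloy has the larger α, so on cooling it would change length more than the stainless steel if both were free. The rigid plates force a common final length, so the magnesium alloy is put into tension and the stainless steel into compression, with equal and opposite forces P (no external load).
Equating the net (thermal + elastic) strains gives |α₁ − α₂|·ΔT = P·[1/(A₁E₁) + 1/(A₂E₂)].
|α₁ − α₂|·ΔT = 9.7×10⁻⁶ × 117 = 0.001135.
1/(A₁E₁) + 1/(A₂E₂) = 1/(600×45×10³) + 1/(1350×196×10³) = 4.082×10⁻⁸ N⁻¹.
P = 0.001135 / 4.082×10⁻⁸ = 27810 N = 27.81 kN.
σ_{magnesium alloy} = P/A₁ = 27810/600 = 46.34 MPa, tensile.

σ ≈ 46.3 MPa (tensile)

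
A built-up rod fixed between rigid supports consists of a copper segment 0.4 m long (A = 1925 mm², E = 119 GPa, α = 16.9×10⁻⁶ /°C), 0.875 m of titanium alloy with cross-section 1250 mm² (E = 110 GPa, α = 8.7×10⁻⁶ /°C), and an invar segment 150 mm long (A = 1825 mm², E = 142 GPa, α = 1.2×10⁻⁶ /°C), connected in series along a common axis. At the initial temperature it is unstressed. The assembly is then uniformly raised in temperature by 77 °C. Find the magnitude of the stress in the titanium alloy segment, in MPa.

σ ≈ 103 MPa (compressive)

If the supports were absent, the total length change would be Σ αᵢΔT Lᵢ = 16.9×10⁻⁶×77×400 + 8.7×10⁻⁶×77×875 + 1.2×10⁻⁶×77×150 = 1.121 mm.
The walls prevent any net length change, so an axial force P (same in every segment) develops. Compatibility: P · Σ Lᵢ/(AᵢEᵢ) = δ_free.
Σ Lᵢ/(AᵢEᵢ) = 400/(1925×119×10³) + 875/(1250×110×10³) + 150/(1825×142×10³) = 8.689×10⁻⁶ mm/N.
So P = 1.121 / 8.689×10⁻⁶ = 129 kN, compressive.
σ_{titanium alloy} = P / A = 129000 / 1250 = 103.2 MPa.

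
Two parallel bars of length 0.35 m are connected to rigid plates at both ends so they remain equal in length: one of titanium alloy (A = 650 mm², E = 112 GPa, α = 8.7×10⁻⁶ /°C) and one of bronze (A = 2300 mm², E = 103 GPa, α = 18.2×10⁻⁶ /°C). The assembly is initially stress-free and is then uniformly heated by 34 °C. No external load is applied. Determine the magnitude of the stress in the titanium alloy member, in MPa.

σ ≈ 27.7 MPa (tensile)

The bronze has the larger α, so on heating it would change length more than the titanium alloy if both were free. The rigid plates force a common final length, so the bronze is put into compression and the titanium alloy into tension, with equal and opposite forces P (no external load).
Compatibility of the two members (thermal + elastic change equal): (α₁ − α₂)ΔT = P·[1/(A₁E₁) + 1/(A₂E₂)].
|α₁ − α₂|·ΔT = 9.5×10⁻⁶ × 34 = 0.000323.
1/(A₁E₁) + 1/(A₂E₂) = 1/(650×112×10³) + 1/(2300×103×10³) = 1.796×10⁻⁸ N⁻¹.
So P = 0.000323 / 1.796×10⁻⁸ = 17.99 kN.
σ_{titanium alloy} = P/A₁ = 17990/650 = 27.67 MPa, tensile.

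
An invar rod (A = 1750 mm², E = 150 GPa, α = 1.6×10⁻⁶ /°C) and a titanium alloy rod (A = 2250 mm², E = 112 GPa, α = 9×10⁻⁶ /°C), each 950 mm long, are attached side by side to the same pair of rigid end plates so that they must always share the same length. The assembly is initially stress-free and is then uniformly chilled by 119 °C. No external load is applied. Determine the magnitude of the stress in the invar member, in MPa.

σ ≈ 64.7 MPa (compressive)

Both members must finish at the same length. With the larger α, the titanium alloy tends to over-contract; the plates restrain it, putting the titanium alloy in tension and the invar in compression. With no external load the two internal forces are equal and opposite, magnitude P.
Equating the net (thermal + elastic) strains gives |α₁ − α₂|·ΔT = P·[1/(A₁E₁) + 1/(A₂E₂)].
|α₁ − α₂|·ΔT = 7.4×10⁻⁶ × 119 = 0.0008806.
1/(A₁E₁) + 1/(A₂E₂) = 1/(1750×150×10³) + 1/(2250×112×10³) = 7.778×10⁻⁹ N⁻¹.
So P = 0.0008806 / 7.778×10⁻⁹ = 113.2 kN.
σ_{invar} = P/A₁ = 113200/1750 = 64.7 MPa, compressive.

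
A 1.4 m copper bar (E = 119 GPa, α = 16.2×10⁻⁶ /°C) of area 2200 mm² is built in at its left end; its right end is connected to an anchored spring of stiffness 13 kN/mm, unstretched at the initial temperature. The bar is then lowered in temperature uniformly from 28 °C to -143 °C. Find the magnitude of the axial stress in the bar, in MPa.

σ ≈ 21.4 MPa (tensile)

If the spring were absent the bar would shorten by αΔT L = 16.2×10⁻⁶ × 171 × 1400 = 3.878 mm.
With a force P in the spring, the elastic change of the bar is PL/(AE) and that of the spring is P/k; compatibility requires their sum to equal δ_free.
So P = δ_free / [L/(AE) + 1/k] = 3.878 / [ 1400/(2200×119×10³) + 1/(13×10³) ].
P = 3.878 / 8.227×10⁻⁵ = 47140 N.
σ = P/A = 47140/2200 = 21.43 MPa.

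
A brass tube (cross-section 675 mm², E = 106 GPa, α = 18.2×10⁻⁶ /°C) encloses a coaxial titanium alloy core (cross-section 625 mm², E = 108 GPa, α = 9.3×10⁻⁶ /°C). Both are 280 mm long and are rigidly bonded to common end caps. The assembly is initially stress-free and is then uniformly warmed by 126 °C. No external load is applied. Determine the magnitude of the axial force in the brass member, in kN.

Both members must finish at the same length. With the larger α, the brass tends to over-expand; the plates restrain it, putting the brass in compression and the titanium alloy in tension. With no external load the two internal forces are equal and opposite, magnitude P.
Setting the final lengths equal and cancelling L: (α₁ − α₂)ΔT = P/(A₁E₁) + P/(A₂E₂).
|α₁ − α₂|·ΔT = 8.9×10⁻⁶ × 126 = 0.001121.
1/(A₁E₁) + 1/(A₂E₂) = 1/(675×106×10³) + 1/(625×108×10³) = 2.879×10⁻⁸ N⁻¹.
So P = 0.001121 / 2.879×10⁻⁸ = 38.95 kN.

P ≈ 38.9 kN (compressive in the brass)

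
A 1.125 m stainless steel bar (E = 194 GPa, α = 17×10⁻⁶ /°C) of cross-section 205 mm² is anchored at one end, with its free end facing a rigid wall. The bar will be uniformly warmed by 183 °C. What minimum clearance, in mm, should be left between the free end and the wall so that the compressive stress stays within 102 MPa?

g ≈ 2.91 mm

Free expansion if unrestrained: δ_free = αΔT L = 17×10⁻⁶ × 183 × 1125 = 3.5 mm.
At the allowable stress the elastic shortening the wall may impose is σL/E = 102 × 1125 / (194×10³) = 0.5915 mm.
So the gap has to take up the difference, g_min = δ_free − σL/E = 3.5 − 0.5915 = 2.908 mm.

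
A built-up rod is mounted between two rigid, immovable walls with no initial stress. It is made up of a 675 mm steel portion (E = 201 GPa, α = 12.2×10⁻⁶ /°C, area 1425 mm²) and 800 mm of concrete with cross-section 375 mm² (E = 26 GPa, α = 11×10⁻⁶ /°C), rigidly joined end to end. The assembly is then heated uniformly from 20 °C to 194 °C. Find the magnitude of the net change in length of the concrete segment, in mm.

With the walls removed the bar would change length by δ_free = Σ αᵢΔT Lᵢ = 12.2×10⁻⁶×174×675 + 11×10⁻⁶×174×800 = 2.964 mm.
The rigid supports impose zero overall length change; the single axial force P common to all segments must satisfy P Σ Lᵢ/(AᵢEᵢ) = δ_free.
The series flexibility is Σ Lᵢ/(AᵢEᵢ) = 675/(1425×201×10³) + 800/(375×26×10³) = 8.441×10⁻⁵ mm/N.
So P = 2.964 / 8.441×10⁻⁵ = 35.12 kN, compressive.
For the concrete segment, free thermal change = 11×10⁻⁶×174×800 = 1.531 mm and elastic change from P = 35120×800/(375×26×10³) = 2.881 mm; these oppose, so the net change is 1.35 mm (segment shortens).

|ΔL| ≈ 1.35 mm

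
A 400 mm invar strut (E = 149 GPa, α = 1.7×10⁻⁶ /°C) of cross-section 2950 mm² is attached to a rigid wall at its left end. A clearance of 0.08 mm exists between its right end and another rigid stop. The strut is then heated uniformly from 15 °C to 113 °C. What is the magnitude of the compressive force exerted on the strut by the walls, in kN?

P ≈ 0 kN

Unrestrained expansion: δ_free = αΔT L = 1.7×10⁻⁶ × 98 × 400 = 0.06664 mm.
Since δ_free = 0.0666 mm is less than the 0.08 mm gap, the strut never touches the wall. No axial force develops.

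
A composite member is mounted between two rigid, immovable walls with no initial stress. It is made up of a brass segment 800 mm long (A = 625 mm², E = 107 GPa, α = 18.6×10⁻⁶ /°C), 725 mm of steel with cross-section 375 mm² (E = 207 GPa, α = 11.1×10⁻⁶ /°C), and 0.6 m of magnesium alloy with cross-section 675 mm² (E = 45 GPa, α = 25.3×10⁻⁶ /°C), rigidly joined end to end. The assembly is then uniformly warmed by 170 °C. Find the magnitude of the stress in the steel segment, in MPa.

σ ≈ 421 MPa (compressive)

With the walls removed the bar would change length by δ_free = Σ αᵢΔT Lᵢ = 18.6×10⁻⁶×170×800 + 11.1×10⁻⁶×170×725 + 25.3×10⁻⁶×170×600 = 6.478 mm.
The walls prevent any net length change, so an axial force P (same in every segment) develops. Compatibility: P · Σ Lᵢ/(AᵢEᵢ) = δ_free.
Σ Lᵢ/(AᵢEᵢ) = 800/(625×107×10³) + 725/(375×207×10³) + 600/(675×45×10³) = 4.106×10⁻⁵ mm/N.
P = 6.478 / 4.106×10⁻⁵ = 157800 N = 157.8 kN, compressive.
σ_{steel} = P / A = 157800 / 375 = 420.8 MPa.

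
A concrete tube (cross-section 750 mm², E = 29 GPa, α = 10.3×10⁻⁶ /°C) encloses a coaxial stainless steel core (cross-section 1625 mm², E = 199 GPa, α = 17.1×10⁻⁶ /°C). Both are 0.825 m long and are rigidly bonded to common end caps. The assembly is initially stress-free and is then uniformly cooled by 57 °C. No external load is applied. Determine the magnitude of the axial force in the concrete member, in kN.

Both members must finish at the same length. With the larger α, the stainless steel tends to over-contract; the plates restrain it, putting the stainless steel in tension and the concrete in compression. With no external load the two internal forces are equal and opposite, magnitude P.
Equating the net (thermal + elastic) strains gives |α₁ − α₂|·ΔT = P·[1/(A₁E₁) + 1/(A₂E₂)].
|α₁ − α₂|·ΔT = 6.8×10⁻⁶ × 57 = 0.0003876.
1/(A₁E₁) + 1/(A₂E₂) = 1/(750×29×10³) + 1/(1625×199×10³) = 4.907×10⁻⁸ N⁻¹.
P = 0.0003876 / 4.907×10⁻⁸ = 7899 N = 7.899 kN.

P ≈ 7.9 kN (compressive in the concrete)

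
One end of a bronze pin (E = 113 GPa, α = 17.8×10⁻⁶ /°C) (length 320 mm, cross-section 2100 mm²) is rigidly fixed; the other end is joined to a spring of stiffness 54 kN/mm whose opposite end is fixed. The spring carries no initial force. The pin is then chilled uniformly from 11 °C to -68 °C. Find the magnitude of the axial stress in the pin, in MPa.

If the spring were absent the pin would shorten by αΔT L = 17.8×10⁻⁶ × 79 × 320 = 0.45 mm.
Let P be the tensile force in the spring. The pin extends elastically by PL/(AE) and the spring stretches by P/k; together these equal δ_free.
So P = δ_free / [L/(AE) + 1/k] = 0.45 / [ 320/(2100×113×10³) + 1/(54×10³) ].
P = 0.45 / 1.987×10⁻⁵ = 22650 N.
σ = P/A = 22650/2100 = 10.79 MPa.

σ ≈ 10.8 MPa (tensile)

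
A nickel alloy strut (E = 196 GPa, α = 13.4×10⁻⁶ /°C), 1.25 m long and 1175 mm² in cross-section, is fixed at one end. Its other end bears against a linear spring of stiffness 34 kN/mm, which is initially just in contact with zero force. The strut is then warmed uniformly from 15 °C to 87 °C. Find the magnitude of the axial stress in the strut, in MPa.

Free thermal expansion: δ_free = αΔT L = 13.4×10⁻⁶ × 72 × 1250 = 1.206 mm.
With a force P in the spring, the elastic change of the strut is PL/(AE) and that of the spring is P/k; compatibility requires their sum to equal δ_free.
So P = δ_free / [L/(AE) + 1/k] = 1.206 / [ 1250/(1175×196×10³) + 1/(34×10³) ].
P = 1.206 / 3.484×10⁻⁵ = 34620 N.
σ = P/A = 34620/1175 = 29.46 MPa.

σ ≈ 29.5 MPa (compressive)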